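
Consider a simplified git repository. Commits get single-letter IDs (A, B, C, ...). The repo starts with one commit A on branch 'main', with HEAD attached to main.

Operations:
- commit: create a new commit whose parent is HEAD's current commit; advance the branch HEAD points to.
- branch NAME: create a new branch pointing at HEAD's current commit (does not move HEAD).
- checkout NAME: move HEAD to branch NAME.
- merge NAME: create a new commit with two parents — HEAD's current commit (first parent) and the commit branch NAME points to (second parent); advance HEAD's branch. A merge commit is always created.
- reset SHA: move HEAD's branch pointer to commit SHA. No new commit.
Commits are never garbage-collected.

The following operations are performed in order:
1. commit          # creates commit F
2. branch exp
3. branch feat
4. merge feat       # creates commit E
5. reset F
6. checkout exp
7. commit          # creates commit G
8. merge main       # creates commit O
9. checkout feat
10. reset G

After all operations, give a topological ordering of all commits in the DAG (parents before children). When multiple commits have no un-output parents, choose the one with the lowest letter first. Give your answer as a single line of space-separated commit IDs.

Answer: A F E G O

Derivation:
After op 1 (commit): HEAD=main@F [main=F]
After op 2 (branch): HEAD=main@F [exp=F main=F]
After op 3 (branch): HEAD=main@F [exp=F feat=F main=F]
After op 4 (merge): HEAD=main@E [exp=F feat=F main=E]
After op 5 (reset): HEAD=main@F [exp=F feat=F main=F]
After op 6 (checkout): HEAD=exp@F [exp=F feat=F main=F]
After op 7 (commit): HEAD=exp@G [exp=G feat=F main=F]
After op 8 (merge): HEAD=exp@O [exp=O feat=F main=F]
After op 9 (checkout): HEAD=feat@F [exp=O feat=F main=F]
After op 10 (reset): HEAD=feat@G [exp=O feat=G main=F]
commit A: parents=[]
commit E: parents=['F', 'F']
commit F: parents=['A']
commit G: parents=['F']
commit O: parents=['G', 'F']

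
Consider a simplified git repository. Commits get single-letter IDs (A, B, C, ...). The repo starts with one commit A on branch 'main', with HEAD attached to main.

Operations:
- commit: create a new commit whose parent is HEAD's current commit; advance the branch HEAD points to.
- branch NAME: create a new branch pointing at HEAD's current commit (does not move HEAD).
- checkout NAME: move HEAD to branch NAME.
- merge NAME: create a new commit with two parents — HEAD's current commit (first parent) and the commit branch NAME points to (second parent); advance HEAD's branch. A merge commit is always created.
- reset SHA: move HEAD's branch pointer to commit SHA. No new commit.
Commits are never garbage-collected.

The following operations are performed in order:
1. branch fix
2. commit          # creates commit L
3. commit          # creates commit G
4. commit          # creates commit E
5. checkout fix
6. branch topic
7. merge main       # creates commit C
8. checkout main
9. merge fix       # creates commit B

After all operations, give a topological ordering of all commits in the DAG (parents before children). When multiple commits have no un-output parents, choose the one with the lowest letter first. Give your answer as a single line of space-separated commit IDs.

After op 1 (branch): HEAD=main@A [fix=A main=A]
After op 2 (commit): HEAD=main@L [fix=A main=L]
After op 3 (commit): HEAD=main@G [fix=A main=G]
After op 4 (commit): HEAD=main@E [fix=A main=E]
After op 5 (checkout): HEAD=fix@A [fix=A main=E]
After op 6 (branch): HEAD=fix@A [fix=A main=E topic=A]
After op 7 (merge): HEAD=fix@C [fix=C main=E topic=A]
After op 8 (checkout): HEAD=main@E [fix=C main=E topic=A]
After op 9 (merge): HEAD=main@B [fix=C main=B topic=A]
commit A: parents=[]
commit B: parents=['E', 'C']
commit C: parents=['A', 'E']
commit E: parents=['G']
commit G: parents=['L']
commit L: parents=['A']

Answer: A L G E C B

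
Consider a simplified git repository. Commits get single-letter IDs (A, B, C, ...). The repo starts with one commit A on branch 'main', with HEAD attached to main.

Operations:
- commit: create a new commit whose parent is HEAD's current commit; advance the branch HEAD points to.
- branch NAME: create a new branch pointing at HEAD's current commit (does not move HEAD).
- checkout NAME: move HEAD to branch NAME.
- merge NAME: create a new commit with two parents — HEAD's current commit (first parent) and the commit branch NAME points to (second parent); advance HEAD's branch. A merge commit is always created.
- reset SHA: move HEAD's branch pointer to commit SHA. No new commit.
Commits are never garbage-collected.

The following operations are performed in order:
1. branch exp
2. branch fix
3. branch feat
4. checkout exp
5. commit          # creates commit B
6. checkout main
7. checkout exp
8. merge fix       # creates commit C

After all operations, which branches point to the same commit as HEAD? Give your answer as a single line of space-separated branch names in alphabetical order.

Answer: exp

Derivation:
After op 1 (branch): HEAD=main@A [exp=A main=A]
After op 2 (branch): HEAD=main@A [exp=A fix=A main=A]
After op 3 (branch): HEAD=main@A [exp=A feat=A fix=A main=A]
After op 4 (checkout): HEAD=exp@A [exp=A feat=A fix=A main=A]
After op 5 (commit): HEAD=exp@B [exp=B feat=A fix=A main=A]
After op 6 (checkout): HEAD=main@A [exp=B feat=A fix=A main=A]
After op 7 (checkout): HEAD=exp@B [exp=B feat=A fix=A main=A]
After op 8 (merge): HEAD=exp@C [exp=C feat=A fix=A main=A]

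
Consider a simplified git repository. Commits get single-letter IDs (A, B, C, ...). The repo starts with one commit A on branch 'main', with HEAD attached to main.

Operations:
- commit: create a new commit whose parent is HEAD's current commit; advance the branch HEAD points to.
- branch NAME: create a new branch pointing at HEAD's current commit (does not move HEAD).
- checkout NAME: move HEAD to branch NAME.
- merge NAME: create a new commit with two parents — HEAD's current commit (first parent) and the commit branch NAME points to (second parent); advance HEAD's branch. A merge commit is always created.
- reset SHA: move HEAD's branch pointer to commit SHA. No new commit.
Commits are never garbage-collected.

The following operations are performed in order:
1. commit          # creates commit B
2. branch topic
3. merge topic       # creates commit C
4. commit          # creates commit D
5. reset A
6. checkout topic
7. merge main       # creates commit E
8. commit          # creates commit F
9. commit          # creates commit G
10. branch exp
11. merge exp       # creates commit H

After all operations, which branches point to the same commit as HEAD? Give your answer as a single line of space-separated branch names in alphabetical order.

After op 1 (commit): HEAD=main@B [main=B]
After op 2 (branch): HEAD=main@B [main=B topic=B]
After op 3 (merge): HEAD=main@C [main=C topic=B]
After op 4 (commit): HEAD=main@D [main=D topic=B]
After op 5 (reset): HEAD=main@A [main=A topic=B]
After op 6 (checkout): HEAD=topic@B [main=A topic=B]
After op 7 (merge): HEAD=topic@E [main=A topic=E]
After op 8 (commit): HEAD=topic@F [main=A topic=F]
After op 9 (commit): HEAD=topic@G [main=A topic=G]
After op 10 (branch): HEAD=topic@G [exp=G main=A topic=G]
After op 11 (merge): HEAD=topic@H [exp=G main=A topic=H]

Answer: topic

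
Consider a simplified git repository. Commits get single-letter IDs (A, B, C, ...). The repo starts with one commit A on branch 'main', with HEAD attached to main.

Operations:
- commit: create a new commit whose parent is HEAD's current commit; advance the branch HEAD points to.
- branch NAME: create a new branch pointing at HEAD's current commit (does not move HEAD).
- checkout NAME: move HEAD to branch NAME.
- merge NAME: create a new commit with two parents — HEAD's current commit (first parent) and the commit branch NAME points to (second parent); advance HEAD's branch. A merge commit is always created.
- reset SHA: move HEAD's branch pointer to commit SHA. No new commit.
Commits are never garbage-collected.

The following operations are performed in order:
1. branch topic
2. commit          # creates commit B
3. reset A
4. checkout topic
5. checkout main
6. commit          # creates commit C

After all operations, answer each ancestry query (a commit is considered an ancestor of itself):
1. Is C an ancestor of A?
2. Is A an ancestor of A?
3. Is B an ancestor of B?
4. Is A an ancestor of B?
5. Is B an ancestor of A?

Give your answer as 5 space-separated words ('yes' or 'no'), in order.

Answer: no yes yes yes no

Derivation:
After op 1 (branch): HEAD=main@A [main=A topic=A]
After op 2 (commit): HEAD=main@B [main=B topic=A]
After op 3 (reset): HEAD=main@A [main=A topic=A]
After op 4 (checkout): HEAD=topic@A [main=A topic=A]
After op 5 (checkout): HEAD=main@A [main=A topic=A]
After op 6 (commit): HEAD=main@C [main=C topic=A]
ancestors(A) = {A}; C in? no
ancestors(A) = {A}; A in? yes
ancestors(B) = {A,B}; B in? yes
ancestors(B) = {A,B}; A in? yes
ancestors(A) = {A}; B in? no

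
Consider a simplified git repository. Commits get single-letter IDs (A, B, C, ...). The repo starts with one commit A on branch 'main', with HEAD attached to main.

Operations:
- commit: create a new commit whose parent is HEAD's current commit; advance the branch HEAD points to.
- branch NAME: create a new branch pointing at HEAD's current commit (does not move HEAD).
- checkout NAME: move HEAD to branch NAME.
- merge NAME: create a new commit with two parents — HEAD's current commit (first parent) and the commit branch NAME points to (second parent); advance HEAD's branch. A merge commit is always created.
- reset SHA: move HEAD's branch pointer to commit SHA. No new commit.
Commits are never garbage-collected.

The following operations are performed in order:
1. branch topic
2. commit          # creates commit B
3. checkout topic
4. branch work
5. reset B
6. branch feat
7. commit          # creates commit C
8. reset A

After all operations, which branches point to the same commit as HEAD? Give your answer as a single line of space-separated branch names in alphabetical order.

Answer: topic work

Derivation:
After op 1 (branch): HEAD=main@A [main=A topic=A]
After op 2 (commit): HEAD=main@B [main=B topic=A]
After op 3 (checkout): HEAD=topic@A [main=B topic=A]
After op 4 (branch): HEAD=topic@A [main=B topic=A work=A]
After op 5 (reset): HEAD=topic@B [main=B topic=B work=A]
After op 6 (branch): HEAD=topic@B [feat=B main=B topic=B work=A]
After op 7 (commit): HEAD=topic@C [feat=B main=B topic=C work=A]
After op 8 (reset): HEAD=topic@A [feat=B main=B topic=A work=A]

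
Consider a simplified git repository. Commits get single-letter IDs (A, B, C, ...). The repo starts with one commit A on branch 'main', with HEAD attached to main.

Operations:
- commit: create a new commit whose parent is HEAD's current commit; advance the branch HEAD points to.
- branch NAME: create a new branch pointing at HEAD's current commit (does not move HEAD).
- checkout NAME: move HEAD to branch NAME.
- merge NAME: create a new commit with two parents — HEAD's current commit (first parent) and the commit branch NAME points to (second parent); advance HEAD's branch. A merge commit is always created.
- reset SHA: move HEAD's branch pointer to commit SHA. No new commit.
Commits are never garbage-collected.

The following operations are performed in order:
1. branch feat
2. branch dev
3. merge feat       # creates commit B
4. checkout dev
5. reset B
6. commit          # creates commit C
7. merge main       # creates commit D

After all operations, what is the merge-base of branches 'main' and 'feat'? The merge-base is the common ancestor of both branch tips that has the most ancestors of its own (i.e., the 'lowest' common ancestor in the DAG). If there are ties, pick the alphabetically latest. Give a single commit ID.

Answer: A

Derivation:
After op 1 (branch): HEAD=main@A [feat=A main=A]
After op 2 (branch): HEAD=main@A [dev=A feat=A main=A]
After op 3 (merge): HEAD=main@B [dev=A feat=A main=B]
After op 4 (checkout): HEAD=dev@A [dev=A feat=A main=B]
After op 5 (reset): HEAD=dev@B [dev=B feat=A main=B]
After op 6 (commit): HEAD=dev@C [dev=C feat=A main=B]
After op 7 (merge): HEAD=dev@D [dev=D feat=A main=B]
ancestors(main=B): ['A', 'B']
ancestors(feat=A): ['A']
common: ['A']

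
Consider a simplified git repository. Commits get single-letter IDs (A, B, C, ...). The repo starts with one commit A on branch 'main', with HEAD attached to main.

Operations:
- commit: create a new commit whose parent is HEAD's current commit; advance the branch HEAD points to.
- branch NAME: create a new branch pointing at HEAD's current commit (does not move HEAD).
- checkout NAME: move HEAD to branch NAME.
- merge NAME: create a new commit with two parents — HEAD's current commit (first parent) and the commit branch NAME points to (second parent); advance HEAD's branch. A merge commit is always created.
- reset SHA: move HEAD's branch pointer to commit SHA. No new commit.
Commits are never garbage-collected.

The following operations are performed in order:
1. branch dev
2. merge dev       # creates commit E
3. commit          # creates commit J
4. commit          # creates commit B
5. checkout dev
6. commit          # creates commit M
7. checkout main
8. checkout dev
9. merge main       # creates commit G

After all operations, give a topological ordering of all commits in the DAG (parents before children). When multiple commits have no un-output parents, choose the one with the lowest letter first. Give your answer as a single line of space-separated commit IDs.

After op 1 (branch): HEAD=main@A [dev=A main=A]
After op 2 (merge): HEAD=main@E [dev=A main=E]
After op 3 (commit): HEAD=main@J [dev=A main=J]
After op 4 (commit): HEAD=main@B [dev=A main=B]
After op 5 (checkout): HEAD=dev@A [dev=A main=B]
After op 6 (commit): HEAD=dev@M [dev=M main=B]
After op 7 (checkout): HEAD=main@B [dev=M main=B]
After op 8 (checkout): HEAD=dev@M [dev=M main=B]
After op 9 (merge): HEAD=dev@G [dev=G main=B]
commit A: parents=[]
commit B: parents=['J']
commit E: parents=['A', 'A']
commit G: parents=['M', 'B']
commit J: parents=['E']
commit M: parents=['A']

Answer: A E J B M G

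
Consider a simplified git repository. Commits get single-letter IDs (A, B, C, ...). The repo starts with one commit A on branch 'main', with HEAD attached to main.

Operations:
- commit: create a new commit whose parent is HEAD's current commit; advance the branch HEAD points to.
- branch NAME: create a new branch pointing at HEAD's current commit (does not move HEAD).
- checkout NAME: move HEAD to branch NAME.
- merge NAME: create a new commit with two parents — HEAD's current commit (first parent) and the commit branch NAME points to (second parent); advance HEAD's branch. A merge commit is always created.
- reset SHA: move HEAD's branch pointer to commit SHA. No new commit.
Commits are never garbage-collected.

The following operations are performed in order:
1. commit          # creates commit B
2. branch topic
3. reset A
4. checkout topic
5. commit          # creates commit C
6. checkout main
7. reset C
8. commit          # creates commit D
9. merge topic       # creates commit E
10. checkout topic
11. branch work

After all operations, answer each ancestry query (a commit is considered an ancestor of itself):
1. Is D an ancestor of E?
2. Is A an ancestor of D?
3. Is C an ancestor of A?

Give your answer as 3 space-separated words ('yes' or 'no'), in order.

After op 1 (commit): HEAD=main@B [main=B]
After op 2 (branch): HEAD=main@B [main=B topic=B]
After op 3 (reset): HEAD=main@A [main=A topic=B]
After op 4 (checkout): HEAD=topic@B [main=A topic=B]
After op 5 (commit): HEAD=topic@C [main=A topic=C]
After op 6 (checkout): HEAD=main@A [main=A topic=C]
After op 7 (reset): HEAD=main@C [main=C topic=C]
After op 8 (commit): HEAD=main@D [main=D topic=C]
After op 9 (merge): HEAD=main@E [main=E topic=C]
After op 10 (checkout): HEAD=topic@C [main=E topic=C]
After op 11 (branch): HEAD=topic@C [main=E topic=C work=C]
ancestors(E) = {A,B,C,D,E}; D in? yes
ancestors(D) = {A,B,C,D}; A in? yes
ancestors(A) = {A}; C in? no

Answer: yes yes no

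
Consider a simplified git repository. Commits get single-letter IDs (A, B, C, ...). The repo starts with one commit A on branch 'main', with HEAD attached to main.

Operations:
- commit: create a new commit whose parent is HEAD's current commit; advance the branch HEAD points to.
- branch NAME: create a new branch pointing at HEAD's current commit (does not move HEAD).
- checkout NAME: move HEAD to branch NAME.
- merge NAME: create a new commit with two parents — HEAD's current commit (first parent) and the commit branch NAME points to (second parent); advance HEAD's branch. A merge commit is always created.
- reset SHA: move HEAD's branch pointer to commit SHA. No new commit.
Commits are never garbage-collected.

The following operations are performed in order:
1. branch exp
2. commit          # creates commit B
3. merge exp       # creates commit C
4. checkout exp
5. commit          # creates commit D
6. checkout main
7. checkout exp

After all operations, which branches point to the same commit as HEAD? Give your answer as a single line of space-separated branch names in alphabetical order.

After op 1 (branch): HEAD=main@A [exp=A main=A]
After op 2 (commit): HEAD=main@B [exp=A main=B]
After op 3 (merge): HEAD=main@C [exp=A main=C]
After op 4 (checkout): HEAD=exp@A [exp=A main=C]
After op 5 (commit): HEAD=exp@D [exp=D main=C]
After op 6 (checkout): HEAD=main@C [exp=D main=C]
After op 7 (checkout): HEAD=exp@D [exp=D main=C]

Answer: exp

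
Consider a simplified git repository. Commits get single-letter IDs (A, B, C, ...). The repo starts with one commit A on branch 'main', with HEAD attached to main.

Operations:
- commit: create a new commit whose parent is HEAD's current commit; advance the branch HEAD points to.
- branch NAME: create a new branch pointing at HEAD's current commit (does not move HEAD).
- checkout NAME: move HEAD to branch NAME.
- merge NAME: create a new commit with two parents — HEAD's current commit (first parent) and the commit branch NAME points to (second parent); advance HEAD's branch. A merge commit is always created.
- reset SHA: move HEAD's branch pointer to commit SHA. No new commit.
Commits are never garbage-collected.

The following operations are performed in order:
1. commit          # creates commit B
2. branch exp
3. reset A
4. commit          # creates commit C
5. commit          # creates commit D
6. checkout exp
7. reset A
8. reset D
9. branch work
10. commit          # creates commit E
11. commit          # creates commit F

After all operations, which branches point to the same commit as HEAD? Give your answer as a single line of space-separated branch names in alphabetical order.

Answer: exp

Derivation:
After op 1 (commit): HEAD=main@B [main=B]
After op 2 (branch): HEAD=main@B [exp=B main=B]
After op 3 (reset): HEAD=main@A [exp=B main=A]
After op 4 (commit): HEAD=main@C [exp=B main=C]
After op 5 (commit): HEAD=main@D [exp=B main=D]
After op 6 (checkout): HEAD=exp@B [exp=B main=D]
After op 7 (reset): HEAD=exp@A [exp=A main=D]
After op 8 (reset): HEAD=exp@D [exp=D main=D]
After op 9 (branch): HEAD=exp@D [exp=D main=D work=D]
After op 10 (commit): HEAD=exp@E [exp=E main=D work=D]
After op 11 (commit): HEAD=exp@F [exp=F main=D work=D]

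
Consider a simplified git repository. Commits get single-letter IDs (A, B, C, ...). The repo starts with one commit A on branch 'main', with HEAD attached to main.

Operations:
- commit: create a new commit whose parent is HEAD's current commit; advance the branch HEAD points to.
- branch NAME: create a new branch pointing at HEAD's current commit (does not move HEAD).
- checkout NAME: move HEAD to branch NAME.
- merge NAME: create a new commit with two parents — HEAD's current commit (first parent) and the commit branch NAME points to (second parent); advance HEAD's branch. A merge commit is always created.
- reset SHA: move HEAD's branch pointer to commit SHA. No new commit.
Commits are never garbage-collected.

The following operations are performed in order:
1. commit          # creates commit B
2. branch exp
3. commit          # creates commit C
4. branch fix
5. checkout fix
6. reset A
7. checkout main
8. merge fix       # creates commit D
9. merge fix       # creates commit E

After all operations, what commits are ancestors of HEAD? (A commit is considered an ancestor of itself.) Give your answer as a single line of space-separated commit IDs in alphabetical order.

Answer: A B C D E

Derivation:
After op 1 (commit): HEAD=main@B [main=B]
After op 2 (branch): HEAD=main@B [exp=B main=B]
After op 3 (commit): HEAD=main@C [exp=B main=C]
After op 4 (branch): HEAD=main@C [exp=B fix=C main=C]
After op 5 (checkout): HEAD=fix@C [exp=B fix=C main=C]
After op 6 (reset): HEAD=fix@A [exp=B fix=A main=C]
After op 7 (checkout): HEAD=main@C [exp=B fix=A main=C]
After op 8 (merge): HEAD=main@D [exp=B fix=A main=D]
After op 9 (merge): HEAD=main@E [exp=B fix=A main=E]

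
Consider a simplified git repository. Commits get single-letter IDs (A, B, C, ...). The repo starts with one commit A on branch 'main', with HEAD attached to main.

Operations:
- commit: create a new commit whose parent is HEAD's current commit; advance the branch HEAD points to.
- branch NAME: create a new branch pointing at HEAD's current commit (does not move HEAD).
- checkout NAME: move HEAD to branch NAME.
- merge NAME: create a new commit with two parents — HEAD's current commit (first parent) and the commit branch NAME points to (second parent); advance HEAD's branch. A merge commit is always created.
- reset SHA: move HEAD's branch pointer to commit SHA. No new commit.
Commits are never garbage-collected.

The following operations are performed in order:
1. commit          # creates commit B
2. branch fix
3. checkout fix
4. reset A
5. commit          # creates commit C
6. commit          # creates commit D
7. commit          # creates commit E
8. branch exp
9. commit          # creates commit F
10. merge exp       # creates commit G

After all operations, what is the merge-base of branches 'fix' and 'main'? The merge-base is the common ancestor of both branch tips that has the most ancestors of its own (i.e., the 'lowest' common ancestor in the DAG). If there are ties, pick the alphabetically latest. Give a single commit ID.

After op 1 (commit): HEAD=main@B [main=B]
After op 2 (branch): HEAD=main@B [fix=B main=B]
After op 3 (checkout): HEAD=fix@B [fix=B main=B]
After op 4 (reset): HEAD=fix@A [fix=A main=B]
After op 5 (commit): HEAD=fix@C [fix=C main=B]
After op 6 (commit): HEAD=fix@D [fix=D main=B]
After op 7 (commit): HEAD=fix@E [fix=E main=B]
After op 8 (branch): HEAD=fix@E [exp=E fix=E main=B]
After op 9 (commit): HEAD=fix@F [exp=E fix=F main=B]
After op 10 (merge): HEAD=fix@G [exp=E fix=G main=B]
ancestors(fix=G): ['A', 'C', 'D', 'E', 'F', 'G']
ancestors(main=B): ['A', 'B']
common: ['A']

Answer: A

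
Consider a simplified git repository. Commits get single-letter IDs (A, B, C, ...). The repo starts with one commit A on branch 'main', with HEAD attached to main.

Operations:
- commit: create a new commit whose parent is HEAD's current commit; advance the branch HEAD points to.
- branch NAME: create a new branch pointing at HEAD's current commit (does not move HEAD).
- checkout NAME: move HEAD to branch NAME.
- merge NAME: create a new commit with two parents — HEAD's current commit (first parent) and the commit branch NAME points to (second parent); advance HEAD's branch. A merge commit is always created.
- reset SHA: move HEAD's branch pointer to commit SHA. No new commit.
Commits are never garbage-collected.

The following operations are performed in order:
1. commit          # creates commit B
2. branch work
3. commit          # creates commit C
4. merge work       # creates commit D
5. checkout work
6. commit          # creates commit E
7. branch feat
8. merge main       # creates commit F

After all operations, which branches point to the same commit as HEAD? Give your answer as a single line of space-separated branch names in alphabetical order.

Answer: work

Derivation:
After op 1 (commit): HEAD=main@B [main=B]
After op 2 (branch): HEAD=main@B [main=B work=B]
After op 3 (commit): HEAD=main@C [main=C work=B]
After op 4 (merge): HEAD=main@D [main=D work=B]
After op 5 (checkout): HEAD=work@B [main=D work=B]
After op 6 (commit): HEAD=work@E [main=D work=E]
After op 7 (branch): HEAD=work@E [feat=E main=D work=E]
After op 8 (merge): HEAD=work@F [feat=E main=D work=F]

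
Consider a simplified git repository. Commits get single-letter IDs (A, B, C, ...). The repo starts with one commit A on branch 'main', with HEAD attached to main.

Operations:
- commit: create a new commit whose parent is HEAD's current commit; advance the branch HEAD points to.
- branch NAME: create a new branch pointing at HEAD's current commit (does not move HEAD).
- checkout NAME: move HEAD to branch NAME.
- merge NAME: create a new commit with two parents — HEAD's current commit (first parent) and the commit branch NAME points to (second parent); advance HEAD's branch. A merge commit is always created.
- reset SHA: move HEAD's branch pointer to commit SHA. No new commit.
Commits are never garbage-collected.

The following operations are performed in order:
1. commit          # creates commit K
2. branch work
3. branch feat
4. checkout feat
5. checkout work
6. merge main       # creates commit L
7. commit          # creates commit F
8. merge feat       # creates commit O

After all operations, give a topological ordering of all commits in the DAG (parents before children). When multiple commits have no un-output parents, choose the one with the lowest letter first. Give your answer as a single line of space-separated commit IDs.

Answer: A K L F O

Derivation:
After op 1 (commit): HEAD=main@K [main=K]
After op 2 (branch): HEAD=main@K [main=K work=K]
After op 3 (branch): HEAD=main@K [feat=K main=K work=K]
After op 4 (checkout): HEAD=feat@K [feat=K main=K work=K]
After op 5 (checkout): HEAD=work@K [feat=K main=K work=K]
After op 6 (merge): HEAD=work@L [feat=K main=K work=L]
After op 7 (commit): HEAD=work@F [feat=K main=K work=F]
After op 8 (merge): HEAD=work@O [feat=K main=K work=O]
commit A: parents=[]
commit F: parents=['L']
commit K: parents=['A']
commit L: parents=['K', 'K']
commit O: parents=['F', 'K']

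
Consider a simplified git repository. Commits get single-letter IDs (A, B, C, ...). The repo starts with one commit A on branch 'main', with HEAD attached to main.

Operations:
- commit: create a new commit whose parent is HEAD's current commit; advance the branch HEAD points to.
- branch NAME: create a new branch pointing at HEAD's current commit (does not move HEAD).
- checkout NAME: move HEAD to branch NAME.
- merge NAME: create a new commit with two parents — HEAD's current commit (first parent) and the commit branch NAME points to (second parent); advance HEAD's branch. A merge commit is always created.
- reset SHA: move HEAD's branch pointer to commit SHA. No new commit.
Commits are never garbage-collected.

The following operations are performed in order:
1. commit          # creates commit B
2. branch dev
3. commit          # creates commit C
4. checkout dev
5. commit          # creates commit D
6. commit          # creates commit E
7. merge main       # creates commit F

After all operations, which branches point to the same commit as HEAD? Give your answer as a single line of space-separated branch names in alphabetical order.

Answer: dev

Derivation:
After op 1 (commit): HEAD=main@B [main=B]
After op 2 (branch): HEAD=main@B [dev=B main=B]
After op 3 (commit): HEAD=main@C [dev=B main=C]
After op 4 (checkout): HEAD=dev@B [dev=B main=C]
After op 5 (commit): HEAD=dev@D [dev=D main=C]
After op 6 (commit): HEAD=dev@E [dev=E main=C]
After op 7 (merge): HEAD=dev@F [dev=F main=C]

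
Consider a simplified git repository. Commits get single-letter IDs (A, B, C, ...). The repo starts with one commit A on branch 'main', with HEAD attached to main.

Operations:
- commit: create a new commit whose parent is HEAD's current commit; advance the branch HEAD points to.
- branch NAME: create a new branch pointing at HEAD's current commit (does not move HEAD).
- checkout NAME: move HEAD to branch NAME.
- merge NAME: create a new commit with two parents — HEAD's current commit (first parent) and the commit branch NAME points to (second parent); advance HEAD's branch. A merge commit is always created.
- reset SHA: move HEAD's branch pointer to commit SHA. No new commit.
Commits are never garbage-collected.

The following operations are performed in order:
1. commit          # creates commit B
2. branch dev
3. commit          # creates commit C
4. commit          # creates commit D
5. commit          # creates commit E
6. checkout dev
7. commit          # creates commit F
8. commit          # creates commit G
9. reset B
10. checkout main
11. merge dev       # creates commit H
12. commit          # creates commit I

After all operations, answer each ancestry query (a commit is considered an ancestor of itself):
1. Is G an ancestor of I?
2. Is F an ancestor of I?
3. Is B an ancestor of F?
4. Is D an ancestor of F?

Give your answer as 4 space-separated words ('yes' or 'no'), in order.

After op 1 (commit): HEAD=main@B [main=B]
After op 2 (branch): HEAD=main@B [dev=B main=B]
After op 3 (commit): HEAD=main@C [dev=B main=C]
After op 4 (commit): HEAD=main@D [dev=B main=D]
After op 5 (commit): HEAD=main@E [dev=B main=E]
After op 6 (checkout): HEAD=dev@B [dev=B main=E]
After op 7 (commit): HEAD=dev@F [dev=F main=E]
After op 8 (commit): HEAD=dev@G [dev=G main=E]
After op 9 (reset): HEAD=dev@B [dev=B main=E]
After op 10 (checkout): HEAD=main@E [dev=B main=E]
After op 11 (merge): HEAD=main@H [dev=B main=H]
After op 12 (commit): HEAD=main@I [dev=B main=I]
ancestors(I) = {A,B,C,D,E,H,I}; G in? no
ancestors(I) = {A,B,C,D,E,H,I}; F in? no
ancestors(F) = {A,B,F}; B in? yes
ancestors(F) = {A,B,F}; D in? no

Answer: no no yes no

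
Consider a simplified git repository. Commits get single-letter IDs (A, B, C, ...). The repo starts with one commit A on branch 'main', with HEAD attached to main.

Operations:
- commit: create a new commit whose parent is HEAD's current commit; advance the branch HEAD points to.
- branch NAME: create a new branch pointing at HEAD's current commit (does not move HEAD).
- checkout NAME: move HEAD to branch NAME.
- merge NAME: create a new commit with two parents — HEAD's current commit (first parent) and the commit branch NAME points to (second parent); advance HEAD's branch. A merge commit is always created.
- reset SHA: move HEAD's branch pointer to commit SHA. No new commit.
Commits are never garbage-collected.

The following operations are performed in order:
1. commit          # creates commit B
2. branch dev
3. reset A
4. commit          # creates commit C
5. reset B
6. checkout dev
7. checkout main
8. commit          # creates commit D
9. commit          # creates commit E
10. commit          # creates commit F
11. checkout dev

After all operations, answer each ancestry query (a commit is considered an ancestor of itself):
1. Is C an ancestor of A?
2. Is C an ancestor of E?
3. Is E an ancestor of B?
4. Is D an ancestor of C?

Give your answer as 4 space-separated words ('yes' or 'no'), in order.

Answer: no no no no

Derivation:
After op 1 (commit): HEAD=main@B [main=B]
After op 2 (branch): HEAD=main@B [dev=B main=B]
After op 3 (reset): HEAD=main@A [dev=B main=A]
After op 4 (commit): HEAD=main@C [dev=B main=C]
After op 5 (reset): HEAD=main@B [dev=B main=B]
After op 6 (checkout): HEAD=dev@B [dev=B main=B]
After op 7 (checkout): HEAD=main@B [dev=B main=B]
After op 8 (commit): HEAD=main@D [dev=B main=D]
After op 9 (commit): HEAD=main@E [dev=B main=E]
After op 10 (commit): HEAD=main@F [dev=B main=F]
After op 11 (checkout): HEAD=dev@B [dev=B main=F]
ancestors(A) = {A}; C in? no
ancestors(E) = {A,B,D,E}; C in? no
ancestors(B) = {A,B}; E in? no
ancestors(C) = {A,C}; D in? no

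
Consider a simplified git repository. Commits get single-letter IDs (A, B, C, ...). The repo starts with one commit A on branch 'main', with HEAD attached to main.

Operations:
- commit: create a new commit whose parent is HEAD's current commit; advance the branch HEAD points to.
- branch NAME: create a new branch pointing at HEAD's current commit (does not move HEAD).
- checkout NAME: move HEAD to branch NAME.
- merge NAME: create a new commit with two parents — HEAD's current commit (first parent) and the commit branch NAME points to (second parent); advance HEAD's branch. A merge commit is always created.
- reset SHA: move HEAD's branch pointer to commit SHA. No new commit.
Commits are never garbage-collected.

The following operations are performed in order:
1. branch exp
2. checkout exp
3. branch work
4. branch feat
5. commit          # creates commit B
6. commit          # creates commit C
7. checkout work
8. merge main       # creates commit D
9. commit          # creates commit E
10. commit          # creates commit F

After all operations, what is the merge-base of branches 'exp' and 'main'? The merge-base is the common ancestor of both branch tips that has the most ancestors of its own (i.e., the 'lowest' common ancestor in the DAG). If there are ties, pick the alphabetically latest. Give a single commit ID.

After op 1 (branch): HEAD=main@A [exp=A main=A]
After op 2 (checkout): HEAD=exp@A [exp=A main=A]
After op 3 (branch): HEAD=exp@A [exp=A main=A work=A]
After op 4 (branch): HEAD=exp@A [exp=A feat=A main=A work=A]
After op 5 (commit): HEAD=exp@B [exp=B feat=A main=A work=A]
After op 6 (commit): HEAD=exp@C [exp=C feat=A main=A work=A]
After op 7 (checkout): HEAD=work@A [exp=C feat=A main=A work=A]
After op 8 (merge): HEAD=work@D [exp=C feat=A main=A work=D]
After op 9 (commit): HEAD=work@E [exp=C feat=A main=A work=E]
After op 10 (commit): HEAD=work@F [exp=C feat=A main=A work=F]
ancestors(exp=C): ['A', 'B', 'C']
ancestors(main=A): ['A']
common: ['A']

Answer: A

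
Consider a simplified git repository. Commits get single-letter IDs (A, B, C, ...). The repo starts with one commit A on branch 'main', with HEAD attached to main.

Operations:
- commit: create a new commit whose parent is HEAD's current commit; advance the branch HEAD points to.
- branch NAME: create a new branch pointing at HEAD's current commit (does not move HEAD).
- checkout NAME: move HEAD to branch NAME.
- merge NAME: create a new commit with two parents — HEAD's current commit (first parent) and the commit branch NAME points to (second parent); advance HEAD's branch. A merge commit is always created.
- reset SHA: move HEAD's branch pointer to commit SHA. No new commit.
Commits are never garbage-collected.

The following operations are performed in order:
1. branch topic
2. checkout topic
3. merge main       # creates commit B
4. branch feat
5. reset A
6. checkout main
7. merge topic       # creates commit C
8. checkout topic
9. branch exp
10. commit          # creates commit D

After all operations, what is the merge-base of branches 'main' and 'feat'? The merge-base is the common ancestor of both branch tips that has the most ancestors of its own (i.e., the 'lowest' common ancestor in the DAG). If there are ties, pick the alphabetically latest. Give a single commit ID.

After op 1 (branch): HEAD=main@A [main=A topic=A]
After op 2 (checkout): HEAD=topic@A [main=A topic=A]
After op 3 (merge): HEAD=topic@B [main=A topic=B]
After op 4 (branch): HEAD=topic@B [feat=B main=A topic=B]
After op 5 (reset): HEAD=topic@A [feat=B main=A topic=A]
After op 6 (checkout): HEAD=main@A [feat=B main=A topic=A]
After op 7 (merge): HEAD=main@C [feat=B main=C topic=A]
After op 8 (checkout): HEAD=topic@A [feat=B main=C topic=A]
After op 9 (branch): HEAD=topic@A [exp=A feat=B main=C topic=A]
After op 10 (commit): HEAD=topic@D [exp=A feat=B main=C topic=D]
ancestors(main=C): ['A', 'C']
ancestors(feat=B): ['A', 'B']
common: ['A']

Answer: A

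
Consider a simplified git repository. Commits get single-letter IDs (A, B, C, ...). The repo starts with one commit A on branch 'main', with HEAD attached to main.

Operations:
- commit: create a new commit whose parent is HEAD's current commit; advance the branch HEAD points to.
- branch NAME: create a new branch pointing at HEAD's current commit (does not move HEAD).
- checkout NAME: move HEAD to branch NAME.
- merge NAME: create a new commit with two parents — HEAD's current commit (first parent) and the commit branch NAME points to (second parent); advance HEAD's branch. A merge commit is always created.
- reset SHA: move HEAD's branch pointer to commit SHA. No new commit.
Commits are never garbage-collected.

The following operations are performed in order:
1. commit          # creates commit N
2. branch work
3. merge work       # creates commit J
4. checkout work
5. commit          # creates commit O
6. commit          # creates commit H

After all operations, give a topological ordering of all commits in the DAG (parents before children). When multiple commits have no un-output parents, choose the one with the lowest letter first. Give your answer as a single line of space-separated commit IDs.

Answer: A N J O H

Derivation:
After op 1 (commit): HEAD=main@N [main=N]
After op 2 (branch): HEAD=main@N [main=N work=N]
After op 3 (merge): HEAD=main@J [main=J work=N]
After op 4 (checkout): HEAD=work@N [main=J work=N]
After op 5 (commit): HEAD=work@O [main=J work=O]
After op 6 (commit): HEAD=work@H [main=J work=H]
commit A: parents=[]
commit H: parents=['O']
commit J: parents=['N', 'N']
commit N: parents=['A']
commit O: parents=['N']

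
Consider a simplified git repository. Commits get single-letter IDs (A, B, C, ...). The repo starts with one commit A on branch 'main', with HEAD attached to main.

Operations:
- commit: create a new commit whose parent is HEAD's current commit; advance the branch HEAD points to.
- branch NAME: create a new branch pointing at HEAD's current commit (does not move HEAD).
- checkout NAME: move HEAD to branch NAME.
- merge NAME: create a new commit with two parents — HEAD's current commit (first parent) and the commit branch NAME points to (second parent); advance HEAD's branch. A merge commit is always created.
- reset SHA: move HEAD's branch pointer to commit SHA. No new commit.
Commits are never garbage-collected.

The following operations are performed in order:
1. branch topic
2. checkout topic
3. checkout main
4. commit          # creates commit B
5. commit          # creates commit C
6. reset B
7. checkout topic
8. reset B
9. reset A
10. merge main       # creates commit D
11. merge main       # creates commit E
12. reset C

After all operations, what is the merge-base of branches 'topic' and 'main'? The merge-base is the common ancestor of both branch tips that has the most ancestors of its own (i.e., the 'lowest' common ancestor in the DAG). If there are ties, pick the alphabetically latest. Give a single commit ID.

Answer: B

Derivation:
After op 1 (branch): HEAD=main@A [main=A topic=A]
After op 2 (checkout): HEAD=topic@A [main=A topic=A]
After op 3 (checkout): HEAD=main@A [main=A topic=A]
After op 4 (commit): HEAD=main@B [main=B topic=A]
After op 5 (commit): HEAD=main@C [main=C topic=A]
After op 6 (reset): HEAD=main@B [main=B topic=A]
After op 7 (checkout): HEAD=topic@A [main=B topic=A]
After op 8 (reset): HEAD=topic@B [main=B topic=B]
After op 9 (reset): HEAD=topic@A [main=B topic=A]
After op 10 (merge): HEAD=topic@D [main=B topic=D]
After op 11 (merge): HEAD=topic@E [main=B topic=E]
After op 12 (reset): HEAD=topic@C [main=B topic=C]
ancestors(topic=C): ['A', 'B', 'C']
ancestors(main=B): ['A', 'B']
common: ['A', 'B']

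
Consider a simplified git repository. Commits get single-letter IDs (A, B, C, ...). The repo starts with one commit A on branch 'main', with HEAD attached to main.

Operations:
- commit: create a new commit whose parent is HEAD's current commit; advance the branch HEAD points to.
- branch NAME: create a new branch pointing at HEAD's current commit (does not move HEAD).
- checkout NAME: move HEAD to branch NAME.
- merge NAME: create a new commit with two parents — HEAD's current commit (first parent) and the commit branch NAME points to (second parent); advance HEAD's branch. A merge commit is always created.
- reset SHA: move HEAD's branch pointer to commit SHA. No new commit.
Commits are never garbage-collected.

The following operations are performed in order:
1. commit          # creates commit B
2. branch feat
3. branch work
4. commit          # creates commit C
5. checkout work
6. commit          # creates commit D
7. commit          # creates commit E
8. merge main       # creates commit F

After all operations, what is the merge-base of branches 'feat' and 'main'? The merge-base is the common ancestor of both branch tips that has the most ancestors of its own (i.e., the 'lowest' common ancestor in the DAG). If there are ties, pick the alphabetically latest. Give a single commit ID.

After op 1 (commit): HEAD=main@B [main=B]
After op 2 (branch): HEAD=main@B [feat=B main=B]
After op 3 (branch): HEAD=main@B [feat=B main=B work=B]
After op 4 (commit): HEAD=main@C [feat=B main=C work=B]
After op 5 (checkout): HEAD=work@B [feat=B main=C work=B]
After op 6 (commit): HEAD=work@D [feat=B main=C work=D]
After op 7 (commit): HEAD=work@E [feat=B main=C work=E]
After op 8 (merge): HEAD=work@F [feat=B main=C work=F]
ancestors(feat=B): ['A', 'B']
ancestors(main=C): ['A', 'B', 'C']
common: ['A', 'B']

Answer: B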